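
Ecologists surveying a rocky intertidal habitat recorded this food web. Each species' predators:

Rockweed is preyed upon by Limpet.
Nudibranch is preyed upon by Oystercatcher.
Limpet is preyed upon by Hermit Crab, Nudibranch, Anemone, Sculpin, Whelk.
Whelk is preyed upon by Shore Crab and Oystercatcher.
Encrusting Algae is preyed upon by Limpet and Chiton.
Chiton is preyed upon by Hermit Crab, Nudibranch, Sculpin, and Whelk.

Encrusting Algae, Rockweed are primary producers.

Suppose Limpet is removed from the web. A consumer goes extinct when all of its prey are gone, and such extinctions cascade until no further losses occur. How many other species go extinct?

1

Remove Limpet.
Round 1: Anemone (all prey gone) → extinct.
No further losses. Total secondary extinctions: 1.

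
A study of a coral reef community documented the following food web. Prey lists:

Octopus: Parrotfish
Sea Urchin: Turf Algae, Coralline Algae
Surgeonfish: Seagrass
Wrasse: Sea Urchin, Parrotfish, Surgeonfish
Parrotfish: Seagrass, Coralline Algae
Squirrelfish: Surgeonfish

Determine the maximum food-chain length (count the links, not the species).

2 links

One longest chain: Seagrass → Parrotfish → Octopus.
It has 3 species and 2 links.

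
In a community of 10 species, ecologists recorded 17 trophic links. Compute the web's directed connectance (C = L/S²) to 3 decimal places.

The web has S = 10 species and L = 17 feeding links.
C = L / S² = 17 / 100 = 0.1700 ≈ 0.170.

C = 0.170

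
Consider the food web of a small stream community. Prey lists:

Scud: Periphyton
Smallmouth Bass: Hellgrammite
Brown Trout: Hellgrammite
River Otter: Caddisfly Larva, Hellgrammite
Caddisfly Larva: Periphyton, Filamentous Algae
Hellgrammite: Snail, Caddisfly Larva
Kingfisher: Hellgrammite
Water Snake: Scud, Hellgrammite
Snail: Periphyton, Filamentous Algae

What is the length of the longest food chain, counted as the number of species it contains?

4 species

One longest chain: Periphyton → Snail → Hellgrammite → Smallmouth Bass.
It has 4 species and 3 links.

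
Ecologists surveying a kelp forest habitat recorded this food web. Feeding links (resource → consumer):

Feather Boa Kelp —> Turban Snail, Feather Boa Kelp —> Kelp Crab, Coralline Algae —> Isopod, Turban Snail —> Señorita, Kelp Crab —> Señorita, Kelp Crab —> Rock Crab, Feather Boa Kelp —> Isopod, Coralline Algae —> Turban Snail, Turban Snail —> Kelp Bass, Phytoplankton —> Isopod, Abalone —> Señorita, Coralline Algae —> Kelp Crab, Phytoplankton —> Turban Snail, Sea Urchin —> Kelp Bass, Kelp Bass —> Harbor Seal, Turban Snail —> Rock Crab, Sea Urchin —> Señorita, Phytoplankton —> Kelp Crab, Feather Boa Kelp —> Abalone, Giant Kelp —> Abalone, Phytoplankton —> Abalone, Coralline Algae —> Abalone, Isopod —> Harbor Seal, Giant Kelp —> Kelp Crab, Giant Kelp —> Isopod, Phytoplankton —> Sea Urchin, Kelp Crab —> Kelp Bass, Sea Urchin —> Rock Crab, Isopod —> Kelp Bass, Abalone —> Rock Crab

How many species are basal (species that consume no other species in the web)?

4

Basal species (no prey listed): Feather Boa Kelp, Phytoplankton, Coralline Algae, Giant Kelp.
Count: 4.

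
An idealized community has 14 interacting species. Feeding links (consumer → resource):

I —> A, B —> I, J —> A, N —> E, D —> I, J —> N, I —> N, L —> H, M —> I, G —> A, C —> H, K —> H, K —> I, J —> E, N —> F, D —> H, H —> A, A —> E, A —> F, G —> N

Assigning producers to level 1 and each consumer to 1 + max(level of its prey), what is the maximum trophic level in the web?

4

Producers (level 1): E, F.
E → A → H → K gives K level 4.
No species has a prey at level 4, so no species reaches level 5.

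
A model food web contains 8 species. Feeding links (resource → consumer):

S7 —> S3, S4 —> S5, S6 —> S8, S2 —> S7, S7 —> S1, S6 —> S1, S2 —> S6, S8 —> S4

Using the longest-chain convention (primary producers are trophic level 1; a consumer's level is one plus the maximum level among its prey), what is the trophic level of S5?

Trophic level 5

S2 is a producer → level 1.
S6 eats S2 → level 2.
S8 eats S6 → level 3.
S4 eats S8 → level 4.
S5 eats S4 → level 5.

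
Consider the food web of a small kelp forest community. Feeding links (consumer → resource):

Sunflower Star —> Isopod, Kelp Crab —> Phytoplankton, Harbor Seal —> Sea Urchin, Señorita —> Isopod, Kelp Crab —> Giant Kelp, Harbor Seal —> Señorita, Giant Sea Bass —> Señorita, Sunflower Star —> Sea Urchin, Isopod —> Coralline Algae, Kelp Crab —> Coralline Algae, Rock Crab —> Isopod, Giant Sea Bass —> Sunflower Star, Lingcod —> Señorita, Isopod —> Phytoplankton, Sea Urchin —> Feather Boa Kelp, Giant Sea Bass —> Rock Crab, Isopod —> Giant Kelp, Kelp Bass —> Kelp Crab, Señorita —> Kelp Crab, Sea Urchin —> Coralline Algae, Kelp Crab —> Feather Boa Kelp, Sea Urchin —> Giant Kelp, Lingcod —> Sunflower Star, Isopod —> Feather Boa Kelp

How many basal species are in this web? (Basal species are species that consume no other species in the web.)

4

Basal species (no prey listed): Phytoplankton, Coralline Algae, Feather Boa Kelp, Giant Kelp.
Count: 4.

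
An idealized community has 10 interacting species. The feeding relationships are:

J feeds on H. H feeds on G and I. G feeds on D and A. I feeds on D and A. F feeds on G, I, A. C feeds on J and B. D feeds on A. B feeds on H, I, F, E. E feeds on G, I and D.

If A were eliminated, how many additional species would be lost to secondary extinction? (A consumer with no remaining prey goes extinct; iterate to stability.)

9

Remove A.
Round 1: D (all prey gone) → extinct.
Round 2: G (all prey gone), I (all prey gone) → extinct.
Round 3: F (all prey gone), E (all prey gone), H (all prey gone) → extinct.
Round 4: B (all prey gone), J (all prey gone) → extinct.
Round 5: C (all prey gone) → extinct.
No further losses. Total secondary extinctions: 9.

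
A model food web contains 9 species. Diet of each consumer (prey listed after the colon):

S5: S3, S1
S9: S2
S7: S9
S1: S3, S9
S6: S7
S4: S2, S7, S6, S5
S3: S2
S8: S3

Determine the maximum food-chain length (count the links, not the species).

4 links

One longest chain: S2 → S9 → S7 → S6 → S4.
It has 5 species and 4 links.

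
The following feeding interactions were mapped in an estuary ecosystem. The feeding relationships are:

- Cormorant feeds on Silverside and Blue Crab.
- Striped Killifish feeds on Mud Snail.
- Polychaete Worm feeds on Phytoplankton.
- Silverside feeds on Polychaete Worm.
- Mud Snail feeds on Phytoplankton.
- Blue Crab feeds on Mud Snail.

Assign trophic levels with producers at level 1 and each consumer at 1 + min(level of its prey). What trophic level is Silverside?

Trophic level 3

Phytoplankton is a producer → level 1.
Polychaete Worm eats Phytoplankton → level 2.
Silverside eats Polychaete Worm → level 3.
No prey of Silverside is below level 2, so 3 is the minimum.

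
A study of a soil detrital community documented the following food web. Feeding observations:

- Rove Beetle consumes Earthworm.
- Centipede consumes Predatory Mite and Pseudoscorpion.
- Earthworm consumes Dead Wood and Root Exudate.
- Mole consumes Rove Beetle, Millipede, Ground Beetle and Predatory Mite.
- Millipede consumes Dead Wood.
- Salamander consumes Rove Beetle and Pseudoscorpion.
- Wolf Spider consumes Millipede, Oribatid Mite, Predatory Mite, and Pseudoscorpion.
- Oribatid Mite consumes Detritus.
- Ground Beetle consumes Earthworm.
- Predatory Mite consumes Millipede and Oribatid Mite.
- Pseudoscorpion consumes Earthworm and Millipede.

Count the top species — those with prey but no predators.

Top species (has prey, but nothing eats it): Centipede, Wolf Spider, Salamander, Mole.
Count: 4.

4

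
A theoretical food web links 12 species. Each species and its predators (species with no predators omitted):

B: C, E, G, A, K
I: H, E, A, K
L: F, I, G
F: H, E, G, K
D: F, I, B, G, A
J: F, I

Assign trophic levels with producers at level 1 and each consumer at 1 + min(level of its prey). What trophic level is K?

Trophic level 3

D is a producer → level 1.
F eats D → level 2.
K eats F → level 3.
No prey of K is below level 2, so 3 is the minimum.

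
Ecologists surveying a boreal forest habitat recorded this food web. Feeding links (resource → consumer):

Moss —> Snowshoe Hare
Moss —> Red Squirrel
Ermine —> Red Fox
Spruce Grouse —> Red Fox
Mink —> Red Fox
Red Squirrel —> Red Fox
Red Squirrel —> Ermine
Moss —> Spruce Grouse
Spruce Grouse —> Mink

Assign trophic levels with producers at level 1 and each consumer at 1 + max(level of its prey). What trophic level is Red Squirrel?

Moss is a producer → level 1.
Red Squirrel eats Moss → level 2.

Trophic level 2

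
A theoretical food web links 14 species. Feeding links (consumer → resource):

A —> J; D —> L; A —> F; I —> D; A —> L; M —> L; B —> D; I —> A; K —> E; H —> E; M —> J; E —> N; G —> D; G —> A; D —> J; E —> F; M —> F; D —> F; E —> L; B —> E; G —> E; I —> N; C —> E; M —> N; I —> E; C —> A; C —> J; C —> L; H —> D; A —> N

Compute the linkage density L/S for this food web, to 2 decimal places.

There are L = 30 links among S = 14 species.
L/S = 30/14 = 2.1429 ≈ 2.14.

L/S = 2.14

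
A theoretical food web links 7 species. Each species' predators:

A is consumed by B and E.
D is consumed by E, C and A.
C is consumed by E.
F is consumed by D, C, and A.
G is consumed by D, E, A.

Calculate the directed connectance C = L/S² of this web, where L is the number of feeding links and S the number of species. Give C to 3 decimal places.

The web has S = 7 species and L = 12 feeding links.
C = L / S² = 12 / 49 = 0.2449 ≈ 0.245.

C = 0.245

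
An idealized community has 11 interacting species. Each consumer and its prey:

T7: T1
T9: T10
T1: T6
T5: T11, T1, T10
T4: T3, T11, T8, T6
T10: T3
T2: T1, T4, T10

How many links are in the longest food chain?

One longest chain: T3 → T10 → T9.
It has 3 species and 2 links.

2 links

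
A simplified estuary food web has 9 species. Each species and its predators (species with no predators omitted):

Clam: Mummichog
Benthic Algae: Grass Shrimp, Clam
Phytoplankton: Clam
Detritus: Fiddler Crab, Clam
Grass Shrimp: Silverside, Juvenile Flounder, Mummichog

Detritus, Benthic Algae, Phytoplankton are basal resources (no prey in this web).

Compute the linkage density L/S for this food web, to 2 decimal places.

L/S = 1.00

There are L = 9 links among S = 9 species.
L/S = 9/9 = 1.0000 ≈ 1.00.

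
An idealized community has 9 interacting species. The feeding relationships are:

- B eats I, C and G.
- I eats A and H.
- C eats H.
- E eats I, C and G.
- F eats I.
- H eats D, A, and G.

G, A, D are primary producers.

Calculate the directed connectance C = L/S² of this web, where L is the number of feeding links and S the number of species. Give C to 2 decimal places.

C = 0.16

The web has S = 9 species and L = 13 feeding links.
C = L / S² = 13 / 81 = 0.1605 ≈ 0.16.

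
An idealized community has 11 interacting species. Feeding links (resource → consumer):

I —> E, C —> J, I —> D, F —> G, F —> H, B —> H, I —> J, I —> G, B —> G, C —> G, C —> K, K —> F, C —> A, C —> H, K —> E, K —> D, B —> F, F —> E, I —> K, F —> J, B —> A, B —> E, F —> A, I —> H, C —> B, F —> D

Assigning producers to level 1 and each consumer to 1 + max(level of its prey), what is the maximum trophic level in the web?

4

Producers (level 1): I, C.
I → K → F → H gives H level 4.
No species has a prey at level 4, so no species reaches level 5.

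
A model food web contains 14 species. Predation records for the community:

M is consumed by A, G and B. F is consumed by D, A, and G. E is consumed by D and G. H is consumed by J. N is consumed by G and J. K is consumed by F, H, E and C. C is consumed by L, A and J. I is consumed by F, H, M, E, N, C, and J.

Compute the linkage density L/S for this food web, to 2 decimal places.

L/S = 1.79

There are L = 25 links among S = 14 species.
L/S = 25/14 = 1.7857 ≈ 1.79.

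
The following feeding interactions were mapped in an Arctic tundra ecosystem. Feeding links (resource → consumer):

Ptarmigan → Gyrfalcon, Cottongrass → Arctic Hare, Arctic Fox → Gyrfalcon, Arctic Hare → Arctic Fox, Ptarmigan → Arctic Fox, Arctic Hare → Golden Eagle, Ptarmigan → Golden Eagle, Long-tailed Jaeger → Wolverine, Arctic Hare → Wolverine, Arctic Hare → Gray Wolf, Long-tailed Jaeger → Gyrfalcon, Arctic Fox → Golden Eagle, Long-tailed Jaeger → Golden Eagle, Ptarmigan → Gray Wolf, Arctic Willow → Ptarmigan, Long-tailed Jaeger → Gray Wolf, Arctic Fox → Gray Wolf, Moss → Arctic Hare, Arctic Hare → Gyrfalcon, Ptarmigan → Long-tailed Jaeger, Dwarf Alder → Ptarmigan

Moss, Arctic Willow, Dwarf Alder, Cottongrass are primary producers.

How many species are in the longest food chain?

4 species

One longest chain: Arctic Willow → Ptarmigan → Long-tailed Jaeger → Golden Eagle.
It has 4 species and 3 links.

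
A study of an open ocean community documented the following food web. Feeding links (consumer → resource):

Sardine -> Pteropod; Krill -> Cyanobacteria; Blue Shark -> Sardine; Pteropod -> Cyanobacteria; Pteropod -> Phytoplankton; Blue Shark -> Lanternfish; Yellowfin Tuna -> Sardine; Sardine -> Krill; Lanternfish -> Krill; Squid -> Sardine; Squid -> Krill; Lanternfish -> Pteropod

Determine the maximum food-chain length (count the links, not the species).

3 links

One longest chain: Cyanobacteria → Pteropod → Sardine → Squid.
It has 4 species and 3 links.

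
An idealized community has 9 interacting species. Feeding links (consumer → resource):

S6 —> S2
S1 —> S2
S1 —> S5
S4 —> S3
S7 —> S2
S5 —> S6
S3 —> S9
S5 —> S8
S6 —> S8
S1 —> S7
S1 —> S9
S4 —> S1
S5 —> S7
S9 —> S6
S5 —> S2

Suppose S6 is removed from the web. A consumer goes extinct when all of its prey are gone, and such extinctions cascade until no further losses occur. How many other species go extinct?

Remove S6.
Round 1: S9 (all prey gone) → extinct.
Round 2: S3 (all prey gone) → extinct.
No further losses. Total secondary extinctions: 2.

2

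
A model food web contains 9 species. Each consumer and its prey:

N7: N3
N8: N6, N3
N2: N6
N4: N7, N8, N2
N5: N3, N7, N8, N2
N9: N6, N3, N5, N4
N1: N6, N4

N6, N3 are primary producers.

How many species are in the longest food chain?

One longest chain: N3 → N7 → N5 → N9.
It has 4 species and 3 links.

4 species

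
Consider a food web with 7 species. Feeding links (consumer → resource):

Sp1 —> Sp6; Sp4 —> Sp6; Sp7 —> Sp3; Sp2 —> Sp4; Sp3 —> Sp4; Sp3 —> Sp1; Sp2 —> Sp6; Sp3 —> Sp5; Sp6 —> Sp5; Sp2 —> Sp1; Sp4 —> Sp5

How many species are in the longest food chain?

5 species

One longest chain: Sp5 → Sp6 → Sp1 → Sp3 → Sp7.
It has 5 species and 4 links.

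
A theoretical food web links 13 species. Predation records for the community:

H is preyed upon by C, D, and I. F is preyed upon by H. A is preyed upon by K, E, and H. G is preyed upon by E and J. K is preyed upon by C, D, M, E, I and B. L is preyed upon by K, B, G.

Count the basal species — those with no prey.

Basal species (no prey listed): A, F, L.
Count: 3.

3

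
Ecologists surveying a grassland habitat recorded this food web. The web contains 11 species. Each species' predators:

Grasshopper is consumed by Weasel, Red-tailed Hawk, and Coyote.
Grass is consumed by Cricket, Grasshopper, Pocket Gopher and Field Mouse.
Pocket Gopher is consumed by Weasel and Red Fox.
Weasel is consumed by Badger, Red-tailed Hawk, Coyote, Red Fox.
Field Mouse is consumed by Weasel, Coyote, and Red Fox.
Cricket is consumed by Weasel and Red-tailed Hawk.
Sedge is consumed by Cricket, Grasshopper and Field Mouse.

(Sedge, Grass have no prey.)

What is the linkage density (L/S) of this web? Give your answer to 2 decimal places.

There are L = 21 links among S = 11 species.
L/S = 21/11 = 1.9091 ≈ 1.91.

L/S = 1.91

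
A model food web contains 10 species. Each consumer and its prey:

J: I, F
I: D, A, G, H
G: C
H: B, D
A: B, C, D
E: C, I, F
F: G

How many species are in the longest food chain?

4 species

One longest chain: B → A → I → J.
It has 4 species and 3 links.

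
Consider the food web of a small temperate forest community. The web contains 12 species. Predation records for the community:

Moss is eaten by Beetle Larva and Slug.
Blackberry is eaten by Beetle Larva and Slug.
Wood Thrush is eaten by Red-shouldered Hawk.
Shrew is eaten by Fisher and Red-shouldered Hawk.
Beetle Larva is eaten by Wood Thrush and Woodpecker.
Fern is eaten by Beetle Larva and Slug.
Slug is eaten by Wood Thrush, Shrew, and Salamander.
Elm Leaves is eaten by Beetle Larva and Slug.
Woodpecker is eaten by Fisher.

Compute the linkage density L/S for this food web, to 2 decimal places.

There are L = 17 links among S = 12 species.
L/S = 17/12 = 1.4167 ≈ 1.42.

L/S = 1.42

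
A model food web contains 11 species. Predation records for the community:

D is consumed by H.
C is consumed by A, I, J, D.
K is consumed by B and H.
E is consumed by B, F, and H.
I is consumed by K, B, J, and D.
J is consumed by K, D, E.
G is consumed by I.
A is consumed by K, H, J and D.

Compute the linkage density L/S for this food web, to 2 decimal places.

There are L = 22 links among S = 11 species.
L/S = 22/11 = 2.0000 ≈ 2.00.

L/S = 2.00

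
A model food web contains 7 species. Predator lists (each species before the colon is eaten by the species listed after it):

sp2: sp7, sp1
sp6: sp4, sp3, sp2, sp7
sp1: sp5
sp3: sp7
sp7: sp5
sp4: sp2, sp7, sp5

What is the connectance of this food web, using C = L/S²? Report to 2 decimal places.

The web has S = 7 species and L = 12 feeding links.
C = L / S² = 12 / 49 = 0.2449 ≈ 0.24.

C = 0.24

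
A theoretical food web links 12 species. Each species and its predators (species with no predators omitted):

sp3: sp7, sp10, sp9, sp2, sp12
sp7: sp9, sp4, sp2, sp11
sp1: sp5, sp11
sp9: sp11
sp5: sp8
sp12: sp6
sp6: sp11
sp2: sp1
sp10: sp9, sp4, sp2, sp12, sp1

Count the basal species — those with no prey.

1

Basal species (no prey listed): sp3.
Count: 1.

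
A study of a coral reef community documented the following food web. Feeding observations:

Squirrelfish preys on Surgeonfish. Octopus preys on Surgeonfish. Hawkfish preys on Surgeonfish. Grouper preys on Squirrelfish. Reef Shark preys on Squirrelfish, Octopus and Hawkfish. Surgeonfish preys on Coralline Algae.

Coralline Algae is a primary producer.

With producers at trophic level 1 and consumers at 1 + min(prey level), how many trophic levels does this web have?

4

Producers (level 1): Coralline Algae.
Following each consumer down to its lowest-level prey: Coralline Algae → Surgeonfish → Squirrelfish → Grouper (levels 1 through 4).
All prey of Grouper (Squirrelfish 3) are at level 3 or above, so Grouper is at level 1 + 3 = 4.
Every consumer has at least one prey at level 3 or below, so none exceeds level 4.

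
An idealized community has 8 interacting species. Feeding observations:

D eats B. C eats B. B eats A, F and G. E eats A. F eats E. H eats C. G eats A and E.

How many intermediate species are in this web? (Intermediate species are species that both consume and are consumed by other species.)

Intermediate species (has both prey and predators): E, F, G, B, C.
Count: 5.

5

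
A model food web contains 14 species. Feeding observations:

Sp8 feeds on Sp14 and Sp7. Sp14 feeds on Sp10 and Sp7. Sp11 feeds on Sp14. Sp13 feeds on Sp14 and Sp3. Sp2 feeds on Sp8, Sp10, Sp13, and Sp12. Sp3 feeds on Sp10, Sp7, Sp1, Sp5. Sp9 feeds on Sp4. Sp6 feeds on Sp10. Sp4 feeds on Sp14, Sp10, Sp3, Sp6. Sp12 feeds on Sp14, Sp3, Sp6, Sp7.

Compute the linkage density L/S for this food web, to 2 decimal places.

There are L = 25 links among S = 14 species.
L/S = 25/14 = 1.7857 ≈ 1.79.

L/S = 1.79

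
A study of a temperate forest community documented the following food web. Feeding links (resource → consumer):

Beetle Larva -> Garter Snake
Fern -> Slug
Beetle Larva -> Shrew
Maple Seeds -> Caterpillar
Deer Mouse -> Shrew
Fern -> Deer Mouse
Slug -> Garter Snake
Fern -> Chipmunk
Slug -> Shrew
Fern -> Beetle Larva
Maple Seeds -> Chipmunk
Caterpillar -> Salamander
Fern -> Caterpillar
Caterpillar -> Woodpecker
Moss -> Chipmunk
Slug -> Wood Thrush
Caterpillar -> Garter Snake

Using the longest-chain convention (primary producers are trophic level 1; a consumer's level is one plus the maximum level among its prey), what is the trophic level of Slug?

Fern is a producer → level 1.
Slug eats Fern → level 2.

Trophic level 2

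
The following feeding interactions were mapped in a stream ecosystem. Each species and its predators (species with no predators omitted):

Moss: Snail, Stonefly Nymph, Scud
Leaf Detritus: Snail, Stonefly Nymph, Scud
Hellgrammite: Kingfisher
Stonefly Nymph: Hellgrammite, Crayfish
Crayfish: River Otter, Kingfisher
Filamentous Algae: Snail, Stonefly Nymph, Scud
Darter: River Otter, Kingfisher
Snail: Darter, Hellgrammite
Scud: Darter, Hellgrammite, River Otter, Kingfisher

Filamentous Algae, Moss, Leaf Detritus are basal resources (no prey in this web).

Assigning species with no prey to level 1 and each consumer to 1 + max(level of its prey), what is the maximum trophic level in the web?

Basal resources (level 1): Filamentous Algae, Moss, Leaf Detritus.
Filamentous Algae → Stonefly Nymph → Crayfish → Kingfisher gives Kingfisher level 4.
No species has a prey at level 4, so no species reaches level 5.

4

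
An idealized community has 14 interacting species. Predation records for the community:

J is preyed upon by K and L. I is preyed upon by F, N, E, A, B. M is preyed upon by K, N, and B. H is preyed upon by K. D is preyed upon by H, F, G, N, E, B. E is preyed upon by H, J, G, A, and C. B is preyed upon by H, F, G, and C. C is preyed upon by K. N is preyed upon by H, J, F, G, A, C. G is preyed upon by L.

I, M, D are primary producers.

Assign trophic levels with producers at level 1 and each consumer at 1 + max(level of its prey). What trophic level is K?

Trophic level 4

I is a producer → level 1.
E eats I (level 1); other prey at levels: D 1 → level 2.
J eats E (level 2); other prey at levels: N 2 → level 3.
K eats J (level 3); other prey at levels: M 1, C 3, H 3 → level 4.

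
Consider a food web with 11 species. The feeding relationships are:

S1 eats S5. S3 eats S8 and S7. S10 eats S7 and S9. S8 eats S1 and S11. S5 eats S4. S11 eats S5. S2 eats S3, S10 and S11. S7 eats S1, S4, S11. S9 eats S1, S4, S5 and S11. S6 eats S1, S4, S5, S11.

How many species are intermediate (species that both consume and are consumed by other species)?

8

Intermediate species (has both prey and predators): S5, S1, S11, S8, S9, S7, S10, S3.
Count: 8.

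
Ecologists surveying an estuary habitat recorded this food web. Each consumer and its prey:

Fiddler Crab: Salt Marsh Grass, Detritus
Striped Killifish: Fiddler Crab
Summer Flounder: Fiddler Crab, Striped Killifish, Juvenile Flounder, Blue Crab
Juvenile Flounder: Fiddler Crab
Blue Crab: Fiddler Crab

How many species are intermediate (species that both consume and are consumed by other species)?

4

Intermediate species (has both prey and predators): Fiddler Crab, Striped Killifish, Juvenile Flounder, Blue Crab.
Count: 4.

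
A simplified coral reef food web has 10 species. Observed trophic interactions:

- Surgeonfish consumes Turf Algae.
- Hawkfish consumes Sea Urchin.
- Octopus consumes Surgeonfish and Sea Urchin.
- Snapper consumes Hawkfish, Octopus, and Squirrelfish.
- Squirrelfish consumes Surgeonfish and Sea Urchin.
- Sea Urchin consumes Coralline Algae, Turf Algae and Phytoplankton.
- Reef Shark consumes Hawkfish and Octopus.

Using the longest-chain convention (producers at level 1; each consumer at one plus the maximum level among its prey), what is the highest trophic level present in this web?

4

Producers (level 1): Turf Algae, Phytoplankton, Coralline Algae.
Turf Algae → Sea Urchin → Squirrelfish → Snapper gives Snapper level 4.
No species has a prey at level 4, so no species reaches level 5.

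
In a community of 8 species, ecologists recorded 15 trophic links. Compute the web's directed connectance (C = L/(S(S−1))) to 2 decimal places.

The web has S = 8 species and L = 15 feeding links.
C = L / (S(S−1)) = 15 / 56 = 0.2679 ≈ 0.27.

C = 0.27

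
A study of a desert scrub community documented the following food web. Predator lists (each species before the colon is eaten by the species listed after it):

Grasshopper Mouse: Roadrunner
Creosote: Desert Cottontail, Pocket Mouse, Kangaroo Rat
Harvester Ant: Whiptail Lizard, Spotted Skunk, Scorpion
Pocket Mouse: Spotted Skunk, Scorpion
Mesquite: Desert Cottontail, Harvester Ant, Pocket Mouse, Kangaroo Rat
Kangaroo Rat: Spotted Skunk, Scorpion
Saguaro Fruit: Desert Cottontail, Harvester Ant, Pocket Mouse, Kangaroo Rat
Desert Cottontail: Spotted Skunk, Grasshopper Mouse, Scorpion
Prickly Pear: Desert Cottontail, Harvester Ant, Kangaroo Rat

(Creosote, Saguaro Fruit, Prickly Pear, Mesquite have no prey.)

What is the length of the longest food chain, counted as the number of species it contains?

One longest chain: Creosote → Desert Cottontail → Grasshopper Mouse → Roadrunner.
It has 4 species and 3 links.

4 species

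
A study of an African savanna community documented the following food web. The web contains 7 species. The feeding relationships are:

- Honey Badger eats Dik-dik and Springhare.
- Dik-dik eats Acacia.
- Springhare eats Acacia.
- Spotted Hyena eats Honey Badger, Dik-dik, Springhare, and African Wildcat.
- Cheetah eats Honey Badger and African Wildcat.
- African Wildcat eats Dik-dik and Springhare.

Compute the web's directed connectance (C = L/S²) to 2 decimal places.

The web has S = 7 species and L = 12 feeding links.
C = L / S² = 12 / 49 = 0.2449 ≈ 0.24.

C = 0.24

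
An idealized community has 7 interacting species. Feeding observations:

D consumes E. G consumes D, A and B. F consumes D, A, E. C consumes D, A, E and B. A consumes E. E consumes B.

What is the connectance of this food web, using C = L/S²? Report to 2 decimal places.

C = 0.27

The web has S = 7 species and L = 13 feeding links.
C = L / S² = 13 / 49 = 0.2653 ≈ 0.27.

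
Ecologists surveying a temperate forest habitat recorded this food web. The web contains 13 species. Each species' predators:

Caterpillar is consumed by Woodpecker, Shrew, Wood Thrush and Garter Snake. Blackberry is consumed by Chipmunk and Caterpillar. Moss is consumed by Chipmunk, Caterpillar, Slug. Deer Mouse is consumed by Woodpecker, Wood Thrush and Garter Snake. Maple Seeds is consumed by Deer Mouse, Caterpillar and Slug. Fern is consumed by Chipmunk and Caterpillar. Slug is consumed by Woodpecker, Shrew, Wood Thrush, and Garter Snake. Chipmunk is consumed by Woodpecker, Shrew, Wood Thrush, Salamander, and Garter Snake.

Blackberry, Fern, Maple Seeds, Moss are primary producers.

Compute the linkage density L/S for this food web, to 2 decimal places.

There are L = 26 links among S = 13 species.
L/S = 26/13 = 2.0000 ≈ 2.00.

L/S = 2.00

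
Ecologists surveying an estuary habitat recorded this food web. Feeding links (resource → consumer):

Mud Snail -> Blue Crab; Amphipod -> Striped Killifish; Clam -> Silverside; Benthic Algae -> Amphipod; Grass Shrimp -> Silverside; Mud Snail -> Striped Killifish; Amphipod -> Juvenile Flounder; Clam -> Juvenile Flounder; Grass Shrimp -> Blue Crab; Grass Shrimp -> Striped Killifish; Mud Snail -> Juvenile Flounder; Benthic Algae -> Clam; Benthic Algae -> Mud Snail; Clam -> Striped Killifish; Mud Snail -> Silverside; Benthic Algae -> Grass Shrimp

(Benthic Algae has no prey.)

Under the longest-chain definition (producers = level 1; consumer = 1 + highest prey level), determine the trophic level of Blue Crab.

Trophic level 3

Benthic Algae is a producer → level 1.
Mud Snail eats Benthic Algae → level 2.
Blue Crab eats Mud Snail (level 2); other prey at levels: Grass Shrimp 2 → level 3.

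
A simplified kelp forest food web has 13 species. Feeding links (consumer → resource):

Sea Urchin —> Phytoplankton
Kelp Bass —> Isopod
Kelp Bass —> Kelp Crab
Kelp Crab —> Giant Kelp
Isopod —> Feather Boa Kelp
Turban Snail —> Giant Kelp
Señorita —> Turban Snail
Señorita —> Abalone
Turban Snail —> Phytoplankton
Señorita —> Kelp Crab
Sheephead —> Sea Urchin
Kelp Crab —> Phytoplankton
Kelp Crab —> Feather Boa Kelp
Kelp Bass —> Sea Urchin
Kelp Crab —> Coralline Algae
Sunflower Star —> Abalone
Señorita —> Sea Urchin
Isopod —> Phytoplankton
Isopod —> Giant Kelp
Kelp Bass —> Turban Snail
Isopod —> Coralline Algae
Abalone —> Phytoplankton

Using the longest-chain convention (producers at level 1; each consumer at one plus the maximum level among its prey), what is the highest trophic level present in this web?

3

Producers (level 1): Giant Kelp, Phytoplankton, Feather Boa Kelp, Coralline Algae.
Giant Kelp → Kelp Crab → Kelp Bass gives Kelp Bass level 3.
No species has a prey at level 3, so no species reaches level 4.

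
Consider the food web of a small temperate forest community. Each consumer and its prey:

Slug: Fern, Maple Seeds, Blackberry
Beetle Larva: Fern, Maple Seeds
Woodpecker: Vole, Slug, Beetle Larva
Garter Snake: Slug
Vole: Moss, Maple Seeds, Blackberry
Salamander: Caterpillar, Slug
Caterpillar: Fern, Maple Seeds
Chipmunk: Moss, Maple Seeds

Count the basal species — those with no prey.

4

Basal species (no prey listed): Moss, Fern, Maple Seeds, Blackberry.
Count: 4.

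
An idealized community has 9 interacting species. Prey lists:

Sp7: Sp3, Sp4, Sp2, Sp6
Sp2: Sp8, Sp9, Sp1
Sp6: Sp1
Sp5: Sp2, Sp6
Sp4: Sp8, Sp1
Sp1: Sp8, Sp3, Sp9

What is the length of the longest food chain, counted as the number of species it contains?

4 species

One longest chain: Sp8 → Sp1 → Sp4 → Sp7.
It has 4 species and 3 links.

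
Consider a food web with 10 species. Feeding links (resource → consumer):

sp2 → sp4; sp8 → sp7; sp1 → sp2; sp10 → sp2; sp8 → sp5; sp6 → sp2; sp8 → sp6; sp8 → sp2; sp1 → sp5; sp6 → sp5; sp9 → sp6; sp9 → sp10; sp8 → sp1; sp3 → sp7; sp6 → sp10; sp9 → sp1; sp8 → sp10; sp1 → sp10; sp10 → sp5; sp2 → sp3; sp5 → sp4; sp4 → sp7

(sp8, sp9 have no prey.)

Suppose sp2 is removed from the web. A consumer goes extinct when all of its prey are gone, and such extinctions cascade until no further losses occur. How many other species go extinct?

Remove sp2.
Round 1: sp3 (all prey gone) → extinct.
No further losses. Total secondary extinctions: 1.

1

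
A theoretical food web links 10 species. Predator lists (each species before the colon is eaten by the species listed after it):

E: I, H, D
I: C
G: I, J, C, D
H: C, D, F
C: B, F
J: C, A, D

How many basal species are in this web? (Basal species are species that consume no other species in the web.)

2

Basal species (no prey listed): G, E.
Count: 2.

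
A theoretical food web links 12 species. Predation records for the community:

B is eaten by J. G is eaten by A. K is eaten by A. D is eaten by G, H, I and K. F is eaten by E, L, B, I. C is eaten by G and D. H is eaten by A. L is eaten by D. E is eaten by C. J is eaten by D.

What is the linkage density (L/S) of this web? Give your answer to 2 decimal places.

There are L = 17 links among S = 12 species.
L/S = 17/12 = 1.4167 ≈ 1.42.

L/S = 1.42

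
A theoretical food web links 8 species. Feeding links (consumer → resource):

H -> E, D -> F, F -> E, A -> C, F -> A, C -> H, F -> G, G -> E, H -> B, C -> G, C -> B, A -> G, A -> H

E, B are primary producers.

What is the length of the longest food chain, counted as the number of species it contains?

One longest chain: E → G → C → A → F → D.
It has 6 species and 5 links.

6 species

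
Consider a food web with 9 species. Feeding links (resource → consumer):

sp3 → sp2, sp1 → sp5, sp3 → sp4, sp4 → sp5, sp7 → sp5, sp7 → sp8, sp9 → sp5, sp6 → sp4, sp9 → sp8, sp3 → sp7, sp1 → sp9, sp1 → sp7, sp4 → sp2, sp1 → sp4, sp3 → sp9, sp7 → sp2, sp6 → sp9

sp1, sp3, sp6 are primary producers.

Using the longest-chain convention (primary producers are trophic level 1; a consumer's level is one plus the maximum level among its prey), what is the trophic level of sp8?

Trophic level 3

sp1 is a producer → level 1.
sp7 eats sp1 (level 1); other prey at levels: sp3 1 → level 2.
sp8 eats sp7 (level 2); other prey at levels: sp9 2 → level 3.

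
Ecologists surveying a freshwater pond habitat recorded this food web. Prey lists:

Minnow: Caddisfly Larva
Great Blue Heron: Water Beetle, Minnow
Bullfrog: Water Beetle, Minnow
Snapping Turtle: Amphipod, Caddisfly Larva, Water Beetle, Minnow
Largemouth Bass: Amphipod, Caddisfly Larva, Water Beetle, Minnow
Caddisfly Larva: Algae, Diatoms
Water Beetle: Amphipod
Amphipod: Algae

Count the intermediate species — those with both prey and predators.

Intermediate species (has both prey and predators): Amphipod, Caddisfly Larva, Water Beetle, Minnow.
Count: 4.

4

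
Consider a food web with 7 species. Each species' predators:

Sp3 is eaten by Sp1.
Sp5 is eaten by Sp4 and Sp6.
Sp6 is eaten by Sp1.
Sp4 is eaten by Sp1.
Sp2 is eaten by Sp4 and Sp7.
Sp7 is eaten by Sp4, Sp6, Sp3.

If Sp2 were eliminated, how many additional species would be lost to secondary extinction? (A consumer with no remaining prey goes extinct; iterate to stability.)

2

Remove Sp2.
Round 1: Sp7 (all prey gone) → extinct.
Round 2: Sp3 (all prey gone) → extinct.
No further losses. Total secondary extinctions: 2.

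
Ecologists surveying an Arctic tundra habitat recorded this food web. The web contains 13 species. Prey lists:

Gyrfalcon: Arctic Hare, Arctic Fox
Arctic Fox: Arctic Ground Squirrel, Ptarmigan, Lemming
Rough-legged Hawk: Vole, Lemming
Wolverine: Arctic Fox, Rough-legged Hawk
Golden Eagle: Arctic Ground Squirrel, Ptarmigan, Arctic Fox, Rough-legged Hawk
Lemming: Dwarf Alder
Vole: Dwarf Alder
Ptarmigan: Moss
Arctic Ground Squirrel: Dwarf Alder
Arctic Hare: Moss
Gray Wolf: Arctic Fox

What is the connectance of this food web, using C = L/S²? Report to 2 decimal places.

C = 0.11

The web has S = 13 species and L = 19 feeding links.
C = L / S² = 19 / 169 = 0.1124 ≈ 0.11.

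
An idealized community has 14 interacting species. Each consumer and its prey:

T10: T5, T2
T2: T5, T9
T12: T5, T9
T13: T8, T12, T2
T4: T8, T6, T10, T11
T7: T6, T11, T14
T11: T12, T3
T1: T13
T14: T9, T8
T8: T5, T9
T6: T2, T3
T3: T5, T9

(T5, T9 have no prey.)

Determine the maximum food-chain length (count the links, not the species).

One longest chain: T5 → T2 → T10 → T4.
It has 4 species and 3 links.

3 links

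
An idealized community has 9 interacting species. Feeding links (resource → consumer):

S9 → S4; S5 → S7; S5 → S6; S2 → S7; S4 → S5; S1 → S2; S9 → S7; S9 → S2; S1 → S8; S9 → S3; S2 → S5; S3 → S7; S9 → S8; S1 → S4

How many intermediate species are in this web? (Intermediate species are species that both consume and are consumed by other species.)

Intermediate species (has both prey and predators): S2, S3, S4, S5.
Count: 4.

4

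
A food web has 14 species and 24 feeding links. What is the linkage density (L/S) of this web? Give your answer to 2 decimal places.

L/S = 1.71

There are L = 24 links among S = 14 species.
L/S = 24/14 = 1.7143 ≈ 1.71.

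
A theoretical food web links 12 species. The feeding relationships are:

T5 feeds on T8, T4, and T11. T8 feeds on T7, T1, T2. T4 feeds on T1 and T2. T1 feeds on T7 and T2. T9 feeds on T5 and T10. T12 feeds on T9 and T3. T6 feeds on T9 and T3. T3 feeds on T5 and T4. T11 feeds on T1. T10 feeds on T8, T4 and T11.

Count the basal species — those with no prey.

2

Basal species (no prey listed): T7, T2.
Count: 2.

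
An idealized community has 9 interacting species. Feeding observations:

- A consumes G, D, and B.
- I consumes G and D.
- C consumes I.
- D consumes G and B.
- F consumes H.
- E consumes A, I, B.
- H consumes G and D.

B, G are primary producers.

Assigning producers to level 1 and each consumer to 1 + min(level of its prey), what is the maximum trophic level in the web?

3

Producers (level 1): B, G.
Following each consumer down to its lowest-level prey: G → H → F (levels 1 through 3).
All prey of F (H 2) are at level 2 or above, so F is at level 1 + 2 = 3.
Every consumer has at least one prey at level 2 or below, so none exceeds level 3.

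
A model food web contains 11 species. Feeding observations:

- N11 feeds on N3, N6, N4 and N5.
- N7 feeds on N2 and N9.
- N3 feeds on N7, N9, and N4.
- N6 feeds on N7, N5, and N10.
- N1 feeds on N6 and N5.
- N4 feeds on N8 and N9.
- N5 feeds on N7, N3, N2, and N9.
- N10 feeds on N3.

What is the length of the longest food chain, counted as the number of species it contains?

6 species

One longest chain: N2 → N7 → N3 → N10 → N6 → N1.
It has 6 species and 5 links.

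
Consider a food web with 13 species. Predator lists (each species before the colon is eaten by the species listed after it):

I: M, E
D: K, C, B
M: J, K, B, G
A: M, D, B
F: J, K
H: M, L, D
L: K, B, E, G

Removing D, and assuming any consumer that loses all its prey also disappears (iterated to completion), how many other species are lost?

1

Remove D.
Round 1: C (all prey gone) → extinct.
No further losses. Total secondary extinctions: 1.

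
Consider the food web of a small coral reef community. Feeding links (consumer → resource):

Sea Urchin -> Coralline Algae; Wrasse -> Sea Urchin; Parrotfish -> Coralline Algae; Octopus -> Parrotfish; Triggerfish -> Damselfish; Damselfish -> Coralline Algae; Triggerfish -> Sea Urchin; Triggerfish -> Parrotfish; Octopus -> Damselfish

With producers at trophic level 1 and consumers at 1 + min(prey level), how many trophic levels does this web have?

3

Producers (level 1): Coralline Algae.
Following each consumer down to its lowest-level prey: Coralline Algae → Parrotfish → Octopus (levels 1 through 3).
All prey of Octopus (Parrotfish 2, Damselfish 2) are at level 2 or above, so Octopus is at level 1 + 2 = 3.
Every consumer has at least one prey at level 2 or below, so none exceeds level 3.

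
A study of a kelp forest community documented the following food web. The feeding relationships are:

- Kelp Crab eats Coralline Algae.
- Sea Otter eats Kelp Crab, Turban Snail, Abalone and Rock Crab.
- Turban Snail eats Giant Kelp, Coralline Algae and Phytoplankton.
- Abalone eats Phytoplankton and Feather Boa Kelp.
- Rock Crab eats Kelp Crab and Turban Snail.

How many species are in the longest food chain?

One longest chain: Phytoplankton → Turban Snail → Rock Crab → Sea Otter.
It has 4 species and 3 links.

4 species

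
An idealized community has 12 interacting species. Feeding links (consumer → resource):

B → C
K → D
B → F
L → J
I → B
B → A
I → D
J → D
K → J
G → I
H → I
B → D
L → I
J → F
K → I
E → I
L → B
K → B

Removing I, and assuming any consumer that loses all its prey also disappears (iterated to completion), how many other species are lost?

Remove I.
Round 1: H (all prey gone), E (all prey gone), G (all prey gone) → extinct.
No further losses. Total secondary extinctions: 3.

3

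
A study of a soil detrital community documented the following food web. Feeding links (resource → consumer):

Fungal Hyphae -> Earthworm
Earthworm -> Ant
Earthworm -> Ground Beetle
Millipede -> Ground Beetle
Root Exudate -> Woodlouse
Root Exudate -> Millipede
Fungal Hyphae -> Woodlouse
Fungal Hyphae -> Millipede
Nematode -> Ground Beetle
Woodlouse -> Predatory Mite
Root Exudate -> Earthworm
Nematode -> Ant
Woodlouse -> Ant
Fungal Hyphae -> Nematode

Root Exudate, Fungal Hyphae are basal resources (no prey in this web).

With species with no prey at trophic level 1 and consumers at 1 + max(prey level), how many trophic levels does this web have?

Basal resources (level 1): Root Exudate, Fungal Hyphae.
Root Exudate → Woodlouse → Ant gives Ant level 3.
No species has a prey at level 3, so no species reaches level 4.

3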